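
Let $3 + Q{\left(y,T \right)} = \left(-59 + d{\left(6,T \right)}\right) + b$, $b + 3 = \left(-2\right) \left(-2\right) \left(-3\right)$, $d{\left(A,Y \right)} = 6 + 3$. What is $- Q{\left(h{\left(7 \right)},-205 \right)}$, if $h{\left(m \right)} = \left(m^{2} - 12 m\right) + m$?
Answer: $68$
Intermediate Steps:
$d{\left(A,Y \right)} = 9$
$b = -15$ ($b = -3 + \left(-2\right) \left(-2\right) \left(-3\right) = -3 + 4 \left(-3\right) = -3 - 12 = -15$)
$h{\left(m \right)} = m^{2} - 11 m$
$Q{\left(y,T \right)} = -68$ ($Q{\left(y,T \right)} = -3 + \left(\left(-59 + 9\right) - 15\right) = -3 - 65 = -68$)
$- Q{\left(h{\left(7 \right)},-205 \right)} = \left(-1\right) \left(-68\right) = 68$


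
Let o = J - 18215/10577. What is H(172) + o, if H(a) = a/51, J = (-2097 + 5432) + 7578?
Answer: 5887657130/539427 ≈ 10915.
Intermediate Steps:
J = 10913 (J = 3335 + 7578 = 10913)
H(a) = a/51 (H(a) = a*(1/51) = a/51)
o = 115408586/10577 (o = 10913 - 18215/10577 = 115408586/10577 ≈ 10911.)
H(172) + o = (1/51)*172 + 115408586/10577 = 172/51 + 115408586/10577 = 5887657130/539427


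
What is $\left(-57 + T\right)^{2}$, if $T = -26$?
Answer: $6889$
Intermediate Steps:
$\left(-57 + T\right)^{2} = \left(-57 - 26\right)^{2} = \left(-83\right)^{2} = 6889$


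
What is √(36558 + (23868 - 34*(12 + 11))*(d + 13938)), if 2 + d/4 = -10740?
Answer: I*√670150022 ≈ 25887.0*I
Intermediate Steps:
d = -42968 (d = -8 + 4*(-10740) = -8 - 42960 = -42968)
√(36558 + (23868 - 34*(12 + 11))*(d + 13938)) = √(36558 + (23868 - 34*(12 + 11))*(-42968 + 13938)) = √(36558 + (23868 - 34*23)*(-29030)) = √(36558 + (23868 - 782)*(-29030)) = √(36558 + 23086*(-29030)) = √(36558 - 670186580) = √(-670150022) = I*√670150022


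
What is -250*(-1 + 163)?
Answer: -40500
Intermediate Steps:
-250*(-1 + 163) = -250*162 = -40500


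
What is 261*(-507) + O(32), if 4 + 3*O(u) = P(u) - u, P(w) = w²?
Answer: -395993/3 ≈ -1.3200e+5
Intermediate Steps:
O(u) = -4/3 - u/3 + u²/3 (O(u) = -4/3 + (u² - u)/3 = -4/3 + (-u/3 + u²/3) = -4/3 - u/3 + u²/3)
261*(-507) + O(32) = 261*(-507) + (-4/3 - ⅓*32 + (⅓)*32²) = -132327 + (-4/3 - 32/3 + (⅓)*1024) = -132327 + (-4/3 - 32/3 + 1024/3) = -132327 + 988/3 = -395993/3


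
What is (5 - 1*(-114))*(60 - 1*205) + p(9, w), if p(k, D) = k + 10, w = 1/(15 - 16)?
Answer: -17236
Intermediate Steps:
w = -1 (w = 1/(-1) = -1)
p(k, D) = 10 + k
(5 - 1*(-114))*(60 - 1*205) + p(9, w) = (5 - 1*(-114))*(60 - 1*205) + (10 + 9) = (5 + 114)*(60 - 205) + 19 = 119*(-145) + 19 = -17255 + 19 = -17236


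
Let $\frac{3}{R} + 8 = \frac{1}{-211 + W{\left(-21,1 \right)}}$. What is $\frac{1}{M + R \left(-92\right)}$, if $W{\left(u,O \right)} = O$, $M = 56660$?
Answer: $\frac{1681}{95303420} \approx 1.7638 \cdot 10^{-5}$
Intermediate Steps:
$R = - \frac{630}{1681}$ ($R = \frac{3}{-8 + \frac{1}{-211 + 1}} = \frac{3}{-8 + \frac{1}{-210}} = \frac{3}{-8 - \frac{1}{210}} = \frac{3}{- \frac{1681}{210}} = 3 \left(- \frac{210}{1681}\right) = - \frac{630}{1681} \approx -0.37478$)
$\frac{1}{M + R \left(-92\right)} = \frac{1}{56660 - - \frac{57960}{1681}} = \frac{1}{56660 + \frac{57960}{1681}} = \frac{1}{\frac{95303420}{1681}} = \frac{1681}{95303420}$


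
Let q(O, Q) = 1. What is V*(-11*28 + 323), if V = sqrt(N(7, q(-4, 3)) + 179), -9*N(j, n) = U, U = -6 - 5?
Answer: 5*sqrt(1622) ≈ 201.37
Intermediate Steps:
U = -11
N(j, n) = 11/9 (N(j, n) = -1/9*(-11) = 11/9)
V = sqrt(1622)/3 (V = sqrt(11/9 + 179) = sqrt(1622/9) = sqrt(1622)/3 ≈ 13.425)
V*(-11*28 + 323) = (sqrt(1622)/3)*(-11*28 + 323) = (sqrt(1622)/3)*(-308 + 323) = (sqrt(1622)/3)*15 = 5*sqrt(1622)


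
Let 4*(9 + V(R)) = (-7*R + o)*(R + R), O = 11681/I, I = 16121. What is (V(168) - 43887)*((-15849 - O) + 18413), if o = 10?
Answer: -5861192335920/16121 ≈ -3.6357e+8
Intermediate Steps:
O = 11681/16121 ≈ 0.72458
V(R) = -9 + R*(10 - 7*R)/2 (V(R) = -9 + ((-7*R + 10)*(R + R))/4 = -9 + ((10 - 7*R)*(2*R))/4 = -9 + (2*R*(10 - 7*R))/4 = -9 + R*(10 - 7*R)/2)
(V(168) - 43887)*((-15849 - O) + 18413) = ((-9 + 5*168 - 7/2*168²) - 43887)*((-15849 - 1*11681/16121) + 18413) = ((-9 + 840 - 7/2*28224) - 43887)*((-15849 - 11681/16121) + 18413) = ((-9 + 840 - 98784) - 43887)*(-255513410/16121 + 18413) = (-97953 - 43887)*(41322563/16121) = -141840*41322563/16121 = -5861192335920/16121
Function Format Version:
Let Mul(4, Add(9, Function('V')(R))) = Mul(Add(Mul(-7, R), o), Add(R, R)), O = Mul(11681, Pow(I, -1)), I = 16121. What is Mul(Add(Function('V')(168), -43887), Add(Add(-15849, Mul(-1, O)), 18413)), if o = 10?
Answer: Rational(-5861192335920, 16121) ≈ -3.6357e+8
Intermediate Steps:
O = Rational(11681, 16121) (O = Mul(11681, Pow(16121, -1)) = Mul(11681, Rational(1, 16121)) = Rational(11681, 16121) ≈ 0.72458)
Function('V')(R) = Add(-9, Mul(Rational(1, 2), R, Add(10, Mul(-7, R)))) (Function('V')(R) = Add(-9, Mul(Rational(1, 4), Mul(Add(Mul(-7, R), 10), Add(R, R)))) = Add(-9, Mul(Rational(1, 4), Mul(Add(10, Mul(-7, R)), Mul(2, R)))) = Add(-9, Mul(Rational(1, 4), Mul(2, R, Add(10, Mul(-7, R))))) = Add(-9, Mul(Rational(1, 2), R, Add(10, Mul(-7, R)))))
Mul(Add(Function('V')(168), -43887), Add(Add(-15849, Mul(-1, O)), 18413)) = Mul(Add(Add(-9, Mul(5, 168), Mul(Rational(-7, 2), Pow(168, 2))), -43887), Add(Add(-15849, Mul(-1, Rational(11681, 16121))), 18413)) = Mul(Add(Add(-9, 840, Mul(Rational(-7, 2), 28224)), -43887), Add(Add(-15849, Rational(-11681, 16121)), 18413)) = Mul(Add(Add(-9, 840, -98784), -43887), Add(Rational(-255513410, 16121), 18413)) = Mul(Add(-97953, -43887), Rational(41322563, 16121)) = Mul(-141840, Rational(41322563, 16121)) = Rational(-5861192335920, 16121)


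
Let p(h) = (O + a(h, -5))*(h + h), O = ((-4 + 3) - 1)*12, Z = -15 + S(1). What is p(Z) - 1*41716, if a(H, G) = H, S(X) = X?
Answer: -40652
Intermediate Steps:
Z = -14 (Z = -15 + 1 = -14)
O = -24 (O = (-1 - 1)*12 = -2*12 = -24)
p(h) = 2*h*(-24 + h) (p(h) = (-24 + h)*(h + h) = (-24 + h)*(2*h) = 2*h*(-24 + h))
p(Z) - 1*41716 = 2*(-14)*(-24 - 14) - 1*41716 = 2*(-14)*(-38) - 41716 = 1064 - 41716 = -40652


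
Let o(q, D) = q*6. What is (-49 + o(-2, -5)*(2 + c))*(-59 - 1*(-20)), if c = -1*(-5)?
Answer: 5187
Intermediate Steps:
o(q, D) = 6*q
c = 5
(-49 + o(-2, -5)*(2 + c))*(-59 - 1*(-20)) = (-49 + (6*(-2))*(2 + 5))*(-59 - 1*(-20)) = (-49 - 12*7)*(-59 + 20) = (-49 - 84)*(-39) = -133*(-39) = 5187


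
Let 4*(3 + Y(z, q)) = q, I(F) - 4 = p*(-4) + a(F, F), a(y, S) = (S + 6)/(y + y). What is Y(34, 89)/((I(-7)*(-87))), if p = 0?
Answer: -539/9918 ≈ -0.054346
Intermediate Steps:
a(y, S) = (6 + S)/(2*y) (a(y, S) = (6 + S)/((2*y)) = (6 + S)*(1/(2*y)) = (6 + S)/(2*y))
I(F) = 4 + (6 + F)/(2*F) (I(F) = 4 + (0*(-4) + (6 + F)/(2*F)) = 4 + (0 + (6 + F)/(2*F)) = 4 + (6 + F)/(2*F))
Y(z, q) = -3 + q/4
Y(34, 89)/((I(-7)*(-87))) = (-3 + (¼)*89)/(((9/2 + 3/(-7))*(-87))) = (-3 + 89/4)/(((9/2 + 3*(-⅐))*(-87))) = 77/(4*(((9/2 - 3/7)*(-87)))) = 77/(4*(((57/14)*(-87)))) = 77/(4*(-4959/14)) = (77/4)*(-14/4959) = -539/9918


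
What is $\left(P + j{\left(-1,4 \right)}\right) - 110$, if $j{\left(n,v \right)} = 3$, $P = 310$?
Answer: $203$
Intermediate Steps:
$\left(P + j{\left(-1,4 \right)}\right) - 110 = \left(310 + 3\right) - 110 = 313 - 110 = 203$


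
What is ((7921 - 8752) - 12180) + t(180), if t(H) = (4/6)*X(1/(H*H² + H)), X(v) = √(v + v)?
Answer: -13011 + √324010/1458045 ≈ -13011.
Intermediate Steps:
X(v) = √2*√v (X(v) = √(2*v) = √2*√v)
t(H) = 2*√2*√(1/(H + H³))/3 (t(H) = (4/6)*(√2*√(1/(H*H² + H))) = (4*(⅙))*(√2*√(1/(H³ + H))) = 2*(√2*√(1/(H + H³)))/3 = 2*√2*√(1/(H + H³))/3)
((7921 - 8752) - 12180) + t(180) = ((7921 - 8752) - 12180) + 2*√2*√(1/(180 + 180³))/3 = (-831 - 12180) + 2*√2*√(1/(180 + 5832000))/3 = -13011 + 2*√2*√(1/5832180)/3 = -13011 + 2*√2*(√162005/972030)/3 = -13011 + √324010/1458045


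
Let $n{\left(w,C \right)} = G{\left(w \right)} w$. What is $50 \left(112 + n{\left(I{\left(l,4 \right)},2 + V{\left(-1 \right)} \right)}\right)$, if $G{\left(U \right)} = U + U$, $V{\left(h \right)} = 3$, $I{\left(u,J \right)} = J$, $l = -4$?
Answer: $7200$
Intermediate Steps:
$G{\left(U \right)} = 2 U$
$n{\left(w,C \right)} = 2 w^{2}$ ($n{\left(w,C \right)} = 2 w w = 2 w^{2}$)
$50 \left(112 + n{\left(I{\left(l,4 \right)},2 + V{\left(-1 \right)} \right)}\right) = 50 \left(112 + 2 \cdot 4^{2}\right) = 50 \left(112 + 2 \cdot 16\right) = 50 \left(112 + 32\right) = 50 \cdot 144 = 7200$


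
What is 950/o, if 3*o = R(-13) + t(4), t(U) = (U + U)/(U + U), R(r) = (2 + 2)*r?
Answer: -950/17 ≈ -55.882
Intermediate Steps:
R(r) = 4*r
t(U) = 1 (t(U) = (2*U)/((2*U)) = (2*U)*(1/(2*U)) = 1)
o = -17 (o = (4*(-13) + 1)/3 = (-52 + 1)/3 = (1/3)*(-51) = -17)
950/o = 950/(-17) = 950*(-1/17) = -950/17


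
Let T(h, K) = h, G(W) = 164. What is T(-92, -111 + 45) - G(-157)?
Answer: -256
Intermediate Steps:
T(-92, -111 + 45) - G(-157) = -92 - 1*164 = -92 - 164 = -256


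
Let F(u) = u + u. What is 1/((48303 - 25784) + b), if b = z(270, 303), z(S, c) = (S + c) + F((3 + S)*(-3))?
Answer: 1/21454 ≈ 4.6611e-5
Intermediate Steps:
F(u) = 2*u
z(S, c) = -18 + c - 5*S (z(S, c) = (S + c) + 2*((3 + S)*(-3)) = (S + c) + 2*(-9 - 3*S) = (S + c) + (-18 - 6*S) = -18 + c - 5*S)
b = -1065 (b = -18 + 303 - 5*270 = -18 + 303 - 1350 = -1065)
1/((48303 - 25784) + b) = 1/((48303 - 25784) - 1065) = 1/(22519 - 1065) = 1/21454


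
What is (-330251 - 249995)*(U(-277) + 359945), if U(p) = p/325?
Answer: -67878249374608/325 ≈ -2.0886e+11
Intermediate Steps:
U(p) = p/325 (U(p) = p*(1/325) = p/325)
(-330251 - 249995)*(U(-277) + 359945) = (-330251 - 249995)*((1/325)*(-277) + 359945) = -580246*(-277/325 + 359945) = -580246*116981848/325 = -67878249374608/325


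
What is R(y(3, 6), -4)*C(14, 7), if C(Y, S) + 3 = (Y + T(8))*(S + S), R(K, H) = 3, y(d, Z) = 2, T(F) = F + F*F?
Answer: 3603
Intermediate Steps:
T(F) = F + F**2
C(Y, S) = -3 + 2*S*(72 + Y) (C(Y, S) = -3 + (Y + 8*(1 + 8))*(S + S) = -3 + (Y + 8*9)*(2*S) = -3 + (Y + 72)*(2*S) = -3 + (72 + Y)*(2*S) = -3 + 2*S*(72 + Y))
R(y(3, 6), -4)*C(14, 7) = 3*(-3 + 144*7 + 2*7*14) = 3*(-3 + 1008 + 196) = 3*1201 = 3603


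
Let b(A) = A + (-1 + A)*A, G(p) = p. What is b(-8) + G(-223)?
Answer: -159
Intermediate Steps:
b(A) = A + A*(-1 + A)
b(-8) + G(-223) = (-8)² - 223 = 64 - 223 = -159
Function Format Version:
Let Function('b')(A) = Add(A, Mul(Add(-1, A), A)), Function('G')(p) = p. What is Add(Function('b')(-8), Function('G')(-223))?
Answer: -159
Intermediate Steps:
Function('b')(A) = Add(A, Mul(A, Add(-1, A)))
Add(Function('b')(-8), Function('G')(-223)) = Add(Pow(-8, 2), -223) = Add(64, -223) = -159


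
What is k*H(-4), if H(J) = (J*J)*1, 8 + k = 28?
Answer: 320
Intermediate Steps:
k = 20 (k = -8 + 28 = 20)
H(J) = J² (H(J) = J²*1 = J²)
k*H(-4) = 20*(-4)² = 20*16 = 320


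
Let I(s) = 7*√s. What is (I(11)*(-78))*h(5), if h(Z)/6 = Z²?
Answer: -81900*√11 ≈ -2.7163e+5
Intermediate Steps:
h(Z) = 6*Z²
(I(11)*(-78))*h(5) = ((7*√11)*(-78))*(6*5²) = (-546*√11)*(6*25) = -546*√11*150 = -81900*√11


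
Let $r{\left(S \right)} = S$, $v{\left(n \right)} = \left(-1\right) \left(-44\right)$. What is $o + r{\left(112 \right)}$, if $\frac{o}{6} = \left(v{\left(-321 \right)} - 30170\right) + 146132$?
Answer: $696148$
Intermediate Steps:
$v{\left(n \right)} = 44$
$o = 696036$ ($o = 6 \left(\left(44 - 30170\right) + 146132\right) = 6 \left(-30126 + 146132\right) = 6 \cdot 116006 = 696036$)
$o + r{\left(112 \right)} = 696036 + 112 = 696148$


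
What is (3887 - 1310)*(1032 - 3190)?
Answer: -5561166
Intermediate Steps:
(3887 - 1310)*(1032 - 3190) = 2577*(-2158) = -5561166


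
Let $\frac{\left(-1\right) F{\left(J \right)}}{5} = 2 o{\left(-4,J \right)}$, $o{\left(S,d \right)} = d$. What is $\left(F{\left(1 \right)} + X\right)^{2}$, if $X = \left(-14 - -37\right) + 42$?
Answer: $3025$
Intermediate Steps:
$F{\left(J \right)} = - 10 J$ ($F{\left(J \right)} = - 5 \cdot 2 J = - 10 J$)
$X = 65$ ($X = \left(-14 + 37\right) + 42 = 23 + 42 = 65$)
$\left(F{\left(1 \right)} + X\right)^{2} = \left(\left(-10\right) 1 + 65\right)^{2} = \left(-10 + 65\right)^{2} = 55^{2} = 3025$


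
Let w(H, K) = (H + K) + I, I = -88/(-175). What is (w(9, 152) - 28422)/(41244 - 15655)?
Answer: -4945587/4478075 ≈ -1.1044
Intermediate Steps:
I = 88/175 (I = -88*(-1/175) = 88/175 ≈ 0.50286)
w(H, K) = 88/175 + H + K (w(H, K) = (H + K) + 88/175 = 88/175 + H + K)
(w(9, 152) - 28422)/(41244 - 15655) = ((88/175 + 9 + 152) - 28422)/(41244 - 15655) = (28263/175 - 28422)/25589 = -4945587/175*1/25589 = -4945587/4478075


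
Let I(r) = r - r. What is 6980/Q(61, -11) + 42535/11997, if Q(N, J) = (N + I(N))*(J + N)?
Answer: 21347081/3659085 ≈ 5.8340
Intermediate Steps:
I(r) = 0
Q(N, J) = N*(J + N) (Q(N, J) = (N + 0)*(J + N) = N*(J + N))
6980/Q(61, -11) + 42535/11997 = 6980/((61*(-11 + 61))) + 42535/11997 = 6980/((61*50)) + 42535*(1/11997) = 6980/3050 + 42535/11997 = 6980*(1/3050) + 42535/11997 = 698/305 + 42535/11997 = 21347081/3659085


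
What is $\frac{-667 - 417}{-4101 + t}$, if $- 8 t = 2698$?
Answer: $\frac{4336}{17753} \approx 0.24424$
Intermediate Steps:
$t = - \frac{1349}{4}$ ($t = \left(- \frac{1}{8}\right) 2698 = - \frac{1349}{4} \approx -337.25$)
$\frac{-667 - 417}{-4101 + t} = \frac{-667 - 417}{-4101 - \frac{1349}{4}} = - \frac{1084}{- \frac{17753}{4}} = \left(-1084\right) \left(- \frac{4}{17753}\right) = \frac{4336}{17753}$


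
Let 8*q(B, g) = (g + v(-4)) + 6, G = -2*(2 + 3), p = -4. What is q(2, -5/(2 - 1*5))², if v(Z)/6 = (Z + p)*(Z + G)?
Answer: 4157521/576 ≈ 7217.9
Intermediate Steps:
G = -10 (G = -2*5 = -10)
v(Z) = 6*(-10 + Z)*(-4 + Z) (v(Z) = 6*((Z - 4)*(Z - 10)) = 6*((-4 + Z)*(-10 + Z)) = 6*((-10 + Z)*(-4 + Z)) = 6*(-10 + Z)*(-4 + Z))
q(B, g) = 339/4 + g/8 (q(B, g) = ((g + (240 - 84*(-4) + 6*(-4)²)) + 6)/8 = ((g + (240 + 336 + 6*16)) + 6)/8 = ((g + (240 + 336 + 96)) + 6)/8 = ((g + 672) + 6)/8 = ((672 + g) + 6)/8 = (678 + g)/8 = 339/4 + g/8)
q(2, -5/(2 - 1*5))² = (339/4 + (-5/(2 - 1*5))/8)² = (339/4 + (-5/(2 - 5))/8)² = (339/4 + (-5/(-3))/8)² = (339/4 + (-5*(-⅓))/8)² = (339/4 + (⅛)*(5/3))² = (339/4 + 5/24)² = (2039/24)² = 4157521/576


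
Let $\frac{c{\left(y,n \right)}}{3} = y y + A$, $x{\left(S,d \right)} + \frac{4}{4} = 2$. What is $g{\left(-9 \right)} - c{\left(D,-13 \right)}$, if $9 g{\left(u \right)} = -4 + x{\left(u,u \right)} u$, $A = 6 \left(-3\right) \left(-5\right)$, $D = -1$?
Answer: $- \frac{2470}{9} \approx -274.44$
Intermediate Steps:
$x{\left(S,d \right)} = 1$ ($x{\left(S,d \right)} = -1 + 2 = 1$)
$A = 90$ ($A = \left(-18\right) \left(-5\right) = 90$)
$c{\left(y,n \right)} = 270 + 3 y^{2}$ ($c{\left(y,n \right)} = 3 \left(y y + 90\right) = 3 \left(y^{2} + 90\right) = 3 \left(90 + y^{2}\right) = 270 + 3 y^{2}$)
$g{\left(u \right)} = - \frac{4}{9} + \frac{u}{9}$ ($g{\left(u \right)} = \frac{-4 + 1 u}{9} = \frac{-4 + u}{9} = - \frac{4}{9} + \frac{u}{9}$)
$g{\left(-9 \right)} - c{\left(D,-13 \right)} = \left(- \frac{4}{9} + \frac{1}{9} \left(-9\right)\right) - \left(270 + 3 \left(-1\right)^{2}\right) = \left(- \frac{4}{9} - 1\right) - \left(270 + 3 \cdot 1\right) = - \frac{13}{9} - \left(270 + 3\right) = - \frac{13}{9} - 273 = - \frac{2470}{9}$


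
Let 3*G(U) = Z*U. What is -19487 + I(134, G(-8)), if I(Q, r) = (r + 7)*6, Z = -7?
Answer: -19333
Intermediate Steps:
G(U) = -7*U/3 (G(U) = (-7*U)/3 = -7*U/3)
I(Q, r) = 42 + 6*r (I(Q, r) = (7 + r)*6 = 42 + 6*r)
-19487 + I(134, G(-8)) = -19487 + (42 + 6*(-7/3*(-8))) = -19487 + (42 + 6*(56/3)) = -19487 + (42 + 112) = -19487 + 154 = -19333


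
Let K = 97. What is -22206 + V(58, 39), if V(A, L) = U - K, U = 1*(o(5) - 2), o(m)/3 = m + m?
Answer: -22275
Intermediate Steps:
o(m) = 6*m (o(m) = 3*(m + m) = 3*(2*m) = 6*m)
U = 28 (U = 1*(6*5 - 2) = 1*(30 - 2) = 1*28 = 28)
V(A, L) = -69 (V(A, L) = 28 - 1*97 = 28 - 97 = -69)
-22206 + V(58, 39) = -22206 - 69 = -22275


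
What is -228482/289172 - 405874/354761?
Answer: -99211949565/51293473946 ≈ -1.9342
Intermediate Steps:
-228482/289172 - 405874/354761 = -228482*1/289172 - 405874*1/354761 = -114241/144586 - 405874/354761 = -99211949565/51293473946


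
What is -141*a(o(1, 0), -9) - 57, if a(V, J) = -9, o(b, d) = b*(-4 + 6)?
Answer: 1212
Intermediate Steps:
o(b, d) = 2*b (o(b, d) = b*2 = 2*b)
-141*a(o(1, 0), -9) - 57 = -141*(-9) - 57 = 1269 - 57 = 1212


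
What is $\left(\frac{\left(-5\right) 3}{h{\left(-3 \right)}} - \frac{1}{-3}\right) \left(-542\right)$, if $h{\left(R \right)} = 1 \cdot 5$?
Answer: $\frac{4336}{3} \approx 1445.3$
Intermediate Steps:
$h{\left(R \right)} = 5$
$\left(\frac{\left(-5\right) 3}{h{\left(-3 \right)}} - \frac{1}{-3}\right) \left(-542\right) = \left(\frac{\left(-5\right) 3}{5} - \frac{1}{-3}\right) \left(-542\right) = \left(\left(-15\right) \frac{1}{5} - - \frac{1}{3}\right) \left(-542\right) = \left(-3 + \frac{1}{3}\right) \left(-542\right) = \left(- \frac{8}{3}\right) \left(-542\right) = \frac{4336}{3}$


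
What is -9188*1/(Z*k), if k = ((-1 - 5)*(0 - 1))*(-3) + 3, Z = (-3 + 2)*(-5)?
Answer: 9188/75 ≈ 122.51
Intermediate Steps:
Z = 5 (Z = -1*(-5) = 5)
k = -15 (k = -6*(-1)*(-3) + 3 = 6*(-3) + 3 = -18 + 3 = -15)
-9188*1/(Z*k) = -9188/(5*(-15)) = -9188/(-75) = -9188*(-1/75) = 9188/75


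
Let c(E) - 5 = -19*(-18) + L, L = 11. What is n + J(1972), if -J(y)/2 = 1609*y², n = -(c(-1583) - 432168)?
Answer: -12513675102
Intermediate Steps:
c(E) = 358 (c(E) = 5 + (-19*(-18) + 11) = 5 + (342 + 11) = 5 + 353 = 358)
n = 431810 (n = -(358 - 432168) = -1*(-431810) = 431810)
J(y) = -3218*y²
n + J(1972) = 431810 - 3218*1972² = 431810 - 3218*3888784 = 431810 - 12514106912 = -12513675102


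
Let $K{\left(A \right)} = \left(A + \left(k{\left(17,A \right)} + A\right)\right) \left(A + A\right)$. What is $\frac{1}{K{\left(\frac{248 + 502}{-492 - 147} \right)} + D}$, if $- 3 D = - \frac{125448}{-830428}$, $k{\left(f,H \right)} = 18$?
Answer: $- \frac{9418921983}{346555156526} \approx -0.027179$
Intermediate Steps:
$D = - \frac{10454}{207607}$ ($D = - \frac{\left(-1\right) \frac{125448}{-830428}}{3} = - \frac{\left(-1\right) 125448 \left(- \frac{1}{830428}\right)}{3} = - \frac{\left(-1\right) \left(- \frac{31362}{207607}\right)}{3} = \left(- \frac{1}{3}\right) \frac{31362}{207607} = - \frac{10454}{207607} \approx -0.050355$)
$K{\left(A \right)} = 2 A \left(18 + 2 A\right)$ ($K{\left(A \right)} = \left(A + \left(18 + A\right)\right) \left(A + A\right) = \left(18 + 2 A\right) 2 A = 2 A \left(18 + 2 A\right)$)
$\frac{1}{K{\left(\frac{248 + 502}{-492 - 147} \right)} + D} = \frac{1}{4 \frac{248 + 502}{-492 - 147} \left(9 + \frac{248 + 502}{-492 - 147}\right) - \frac{10454}{207607}} = \frac{1}{4 \frac{750}{-639} \left(9 + \frac{750}{-639}\right) - \frac{10454}{207607}} = \frac{1}{4 \cdot 750 \left(- \frac{1}{639}\right) \left(9 + 750 \left(- \frac{1}{639}\right)\right) - \frac{10454}{207607}} = \frac{1}{4 \left(- \frac{250}{213}\right) \left(9 - \frac{250}{213}\right) - \frac{10454}{207607}} = \frac{1}{4 \left(- \frac{250}{213}\right) \frac{1667}{213} - \frac{10454}{207607}} = \frac{1}{- \frac{1667000}{45369} - \frac{10454}{207607}} = \frac{1}{- \frac{346555156526}{9418921983}} = - \frac{9418921983}{346555156526}$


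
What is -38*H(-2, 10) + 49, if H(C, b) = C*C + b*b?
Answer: -3903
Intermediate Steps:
H(C, b) = C**2 + b**2
-38*H(-2, 10) + 49 = -38*((-2)**2 + 10**2) + 49 = -38*(4 + 100) + 49 = -38*104 + 49 = -3952 + 49 = -3903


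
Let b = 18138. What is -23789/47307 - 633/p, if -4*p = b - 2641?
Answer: -248876809/733116579 ≈ -0.33948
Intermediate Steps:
p = -15497/4 (p = -(18138 - 2641)/4 = -¼*15497 = -15497/4 ≈ -3874.3)
-23789/47307 - 633/p = -23789/47307 - 633/(-15497/4) = -23789*1/47307 - 633*(-4/15497) = -23789/47307 + 2532/15497 = -248876809/733116579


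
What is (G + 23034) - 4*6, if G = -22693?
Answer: 317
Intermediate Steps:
(G + 23034) - 4*6 = (-22693 + 23034) - 4*6 = 341 - 24 = 317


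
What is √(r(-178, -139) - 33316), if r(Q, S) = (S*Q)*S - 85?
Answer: I*√3472539 ≈ 1863.5*I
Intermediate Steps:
r(Q, S) = -85 + Q*S² (r(Q, S) = (Q*S)*S - 85 = Q*S² - 85 = -85 + Q*S²)
√(r(-178, -139) - 33316) = √((-85 - 178*(-139)²) - 33316) = √((-85 - 178*19321) - 33316) = √((-85 - 3439138) - 33316) = √(-3439223 - 33316) = √(-3472539) = I*√3472539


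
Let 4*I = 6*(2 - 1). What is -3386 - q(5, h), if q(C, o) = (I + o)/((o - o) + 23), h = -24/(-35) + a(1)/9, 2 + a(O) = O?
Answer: -49064447/14490 ≈ -3386.1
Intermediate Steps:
a(O) = -2 + O
I = 3/2 (I = (6*(2 - 1))/4 = (6*1)/4 = (¼)*6 = 3/2 ≈ 1.5000)
h = 181/315 (h = -24/(-35) + (-2 + 1)/9 = -24*(-1/35) - 1*⅑ = 24/35 - ⅑ = 181/315 ≈ 0.57460)
q(C, o) = 3/46 + o/23 (q(C, o) = (3/2 + o)/((o - o) + 23) = (3/2 + o)/(0 + 23) = (3/2 + o)/23 = (3/2 + o)*(1/23) = 3/46 + o/23)
-3386 - q(5, h) = -3386 - (3/46 + (1/23)*(181/315)) = -3386 - (3/46 + 181/7245) = -3386 - 1*1307/14490 = -3386 - 1307/14490 = -49064447/14490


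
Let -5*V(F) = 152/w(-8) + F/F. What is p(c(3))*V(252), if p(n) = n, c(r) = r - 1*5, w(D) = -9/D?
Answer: 490/9 ≈ 54.444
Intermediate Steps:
c(r) = -5 + r (c(r) = r - 5 = -5 + r)
V(F) = -245/9 (V(F) = -(152/((-9/(-8))) + F/F)/5 = -(152/((-9*(-⅛))) + 1)/5 = -(152/(9/8) + 1)/5 = -(152*(8/9) + 1)/5 = -(1216/9 + 1)/5 = -⅕*1225/9 = -245/9)
p(c(3))*V(252) = (-5 + 3)*(-245/9) = -2*(-245/9) = 490/9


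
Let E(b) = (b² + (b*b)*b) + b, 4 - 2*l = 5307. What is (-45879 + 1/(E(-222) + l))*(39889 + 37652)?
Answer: -77515422924899307/21789275 ≈ -3.5575e+9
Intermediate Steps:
l = -5303/2 (l = 2 - ½*5307 = 2 - 5307/2 = -5303/2 ≈ -2651.5)
E(b) = b + b² + b³ (E(b) = (b² + b²*b) + b = (b² + b³) + b = b + b² + b³)
(-45879 + 1/(E(-222) + l))*(39889 + 37652) = (-45879 + 1/(-222*(1 - 222 + (-222)²) - 5303/2))*(39889 + 37652) = (-45879 + 1/(-222*(1 - 222 + 49284) - 5303/2))*77541 = (-45879 + 1/(-222*49063 - 5303/2))*77541 = (-45879 + 1/(-10891986 - 5303/2))*77541 = (-45879 + 1/(-21789275/2))*77541 = (-45879 - 2/21789275)*77541 = -999670147727/21789275*77541 = -77515422924899307/21789275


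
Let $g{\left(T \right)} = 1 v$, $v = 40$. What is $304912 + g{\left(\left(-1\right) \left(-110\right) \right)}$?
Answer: $304952$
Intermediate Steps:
$g{\left(T \right)} = 40$ ($g{\left(T \right)} = 1 \cdot 40 = 40$)
$304912 + g{\left(\left(-1\right) \left(-110\right) \right)} = 304912 + 40 = 304952$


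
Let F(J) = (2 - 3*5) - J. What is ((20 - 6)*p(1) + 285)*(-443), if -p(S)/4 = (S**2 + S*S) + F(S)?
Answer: -423951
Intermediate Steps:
F(J) = -13 - J (F(J) = (2 - 15) - J = -13 - J)
p(S) = 52 - 8*S**2 + 4*S (p(S) = -4*((S**2 + S*S) + (-13 - S)) = -4*((S**2 + S**2) + (-13 - S)) = -4*(2*S**2 + (-13 - S)) = -4*(-13 - S + 2*S**2) = 52 - 8*S**2 + 4*S)
((20 - 6)*p(1) + 285)*(-443) = ((20 - 6)*(52 - 8*1**2 + 4*1) + 285)*(-443) = (14*(52 - 8*1 + 4) + 285)*(-443) = (14*(52 - 8 + 4) + 285)*(-443) = (14*48 + 285)*(-443) = (672 + 285)*(-443) = 957*(-443) = -423951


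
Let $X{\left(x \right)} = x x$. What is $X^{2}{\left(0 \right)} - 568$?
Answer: $-568$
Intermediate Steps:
$X{\left(x \right)} = x^{2}$
$X^{2}{\left(0 \right)} - 568 = \left(0^{2}\right)^{2} - 568 = 0^{2} - 568 = 0 - 568 = -568$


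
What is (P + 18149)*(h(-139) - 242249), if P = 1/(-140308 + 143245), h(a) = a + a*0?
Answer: -4306718796744/979 ≈ -4.3991e+9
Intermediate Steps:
h(a) = a (h(a) = a + 0 = a)
P = 1/2937 ≈ 0.00034048
(P + 18149)*(h(-139) - 242249) = (1/2937 + 18149)*(-139 - 242249) = (53303614/2937)*(-242388) = -4306718796744/979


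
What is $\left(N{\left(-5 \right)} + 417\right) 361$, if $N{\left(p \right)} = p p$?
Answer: $159562$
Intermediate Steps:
$N{\left(p \right)} = p^{2}$
$\left(N{\left(-5 \right)} + 417\right) 361 = \left(\left(-5\right)^{2} + 417\right) 361 = \left(25 + 417\right) 361 = 442 \cdot 361 = 159562$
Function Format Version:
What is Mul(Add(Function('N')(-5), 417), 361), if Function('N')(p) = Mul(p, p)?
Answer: 159562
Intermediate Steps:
Function('N')(p) = Pow(p, 2)
Mul(Add(Function('N')(-5), 417), 361) = Mul(Add(Pow(-5, 2), 417), 361) = Mul(Add(25, 417), 361) = Mul(442, 361) = 159562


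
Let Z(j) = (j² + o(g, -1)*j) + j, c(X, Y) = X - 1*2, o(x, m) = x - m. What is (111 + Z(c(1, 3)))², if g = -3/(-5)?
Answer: 299209/25 ≈ 11968.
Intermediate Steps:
g = ⅗ (g = -3*(-⅕) = ⅗ ≈ 0.60000)
c(X, Y) = -2 + X (c(X, Y) = X - 2 = -2 + X)
Z(j) = j² + 13*j/5 (Z(j) = (j² + (⅗ - 1*(-1))*j) + j = (j² + (⅗ + 1)*j) + j = (j² + 8*j/5) + j = j² + 13*j/5)
(111 + Z(c(1, 3)))² = (111 + (-2 + 1)*(13 + 5*(-2 + 1))/5)² = (111 + (⅕)*(-1)*(13 + 5*(-1)))² = (111 + (⅕)*(-1)*(13 - 5))² = (111 + (⅕)*(-1)*8)² = (111 - 8/5)² = (547/5)² = 299209/25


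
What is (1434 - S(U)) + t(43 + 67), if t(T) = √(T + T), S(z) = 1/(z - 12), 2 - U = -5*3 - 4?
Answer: 12905/9 + 2*√55 ≈ 1448.7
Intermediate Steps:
U = 21 (U = 2 - (-5*3 - 4) = 2 - (-15 - 4) = 2 - 1*(-19) = 2 + 19 = 21)
S(z) = 1/(-12 + z)
t(T) = √2*√T (t(T) = √(2*T) = √2*√T)
(1434 - S(U)) + t(43 + 67) = (1434 - 1/(-12 + 21)) + √2*√(43 + 67) = (1434 - 1/9) + √2*√110 = (1434 - 1*⅑) + 2*√55 = (1434 - ⅑) + 2*√55 = 12905/9 + 2*√55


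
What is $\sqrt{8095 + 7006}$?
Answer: $\sqrt{15101} \approx 122.89$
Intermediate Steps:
$\sqrt{8095 + 7006} = \sqrt{15101}$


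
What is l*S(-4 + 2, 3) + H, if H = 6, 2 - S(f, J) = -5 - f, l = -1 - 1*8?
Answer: -39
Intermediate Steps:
l = -9 (l = -1 - 8 = -9)
S(f, J) = 7 + f (S(f, J) = 2 - (-5 - f) = 2 + (5 + f) = 7 + f)
l*S(-4 + 2, 3) + H = -9*(7 + (-4 + 2)) + 6 = -9*(7 - 2) + 6 = -9*5 + 6 = -45 + 6 = -39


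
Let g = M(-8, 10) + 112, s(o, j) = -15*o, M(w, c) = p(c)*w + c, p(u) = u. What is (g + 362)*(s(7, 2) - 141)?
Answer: -99384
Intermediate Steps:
M(w, c) = c + c*w (M(w, c) = c*w + c = c + c*w)
g = 42 (g = 10*(1 - 8) + 112 = 10*(-7) + 112 = -70 + 112 = 42)
(g + 362)*(s(7, 2) - 141) = (42 + 362)*(-15*7 - 141) = 404*(-105 - 141) = 404*(-246) = -99384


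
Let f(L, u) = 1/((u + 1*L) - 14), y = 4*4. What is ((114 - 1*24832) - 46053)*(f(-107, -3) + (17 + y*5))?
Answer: -851162817/124 ≈ -6.8642e+6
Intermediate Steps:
y = 16
f(L, u) = 1/(-14 + L + u) (f(L, u) = 1/((u + L) - 14) = 1/((L + u) - 14) = 1/(-14 + L + u))
((114 - 1*24832) - 46053)*(f(-107, -3) + (17 + y*5)) = ((114 - 1*24832) - 46053)*(1/(-14 - 107 - 3) + (17 + 16*5)) = ((114 - 24832) - 46053)*(1/(-124) + (17 + 80)) = (-24718 - 46053)*(-1/124 + 97) = -70771*12027/124 = -851162817/124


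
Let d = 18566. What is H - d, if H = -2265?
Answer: -20831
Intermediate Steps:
H - d = -2265 - 1*18566 = -2265 - 18566 = -20831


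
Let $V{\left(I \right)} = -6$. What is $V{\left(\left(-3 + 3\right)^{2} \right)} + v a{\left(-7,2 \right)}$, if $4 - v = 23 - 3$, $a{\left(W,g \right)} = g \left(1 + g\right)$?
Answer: $-102$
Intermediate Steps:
$v = -16$ ($v = 4 - \left(23 - 3\right) = 4 - 20 = -16$)
$V{\left(\left(-3 + 3\right)^{2} \right)} + v a{\left(-7,2 \right)} = -6 - 16 \cdot 2 \left(1 + 2\right) = -6 - 16 \cdot 2 \cdot 3 = -6 - 96 = -102$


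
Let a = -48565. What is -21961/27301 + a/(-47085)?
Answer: 58367876/257093517 ≈ 0.22703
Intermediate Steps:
-21961/27301 + a/(-47085) = -21961/27301 - 48565/(-47085) = -21961*1/27301 - 48565*(-1/47085) = -21961/27301 + 9713/9417 = 58367876/257093517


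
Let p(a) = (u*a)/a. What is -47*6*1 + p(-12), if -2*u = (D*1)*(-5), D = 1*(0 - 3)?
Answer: -579/2 ≈ -289.50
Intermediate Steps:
D = -3 (D = 1*(-3) = -3)
u = -15/2 (u = -(-3*1)*(-5)/2 = -(-3)*(-5)/2 = -½*15 = -15/2 ≈ -7.5000)
p(a) = -15/2 (p(a) = (-15*a/2)/a = -15/2)
-47*6*1 + p(-12) = -47*6*1 - 15/2 = -47*6 - 15/2 = -282 - 15/2 = -579/2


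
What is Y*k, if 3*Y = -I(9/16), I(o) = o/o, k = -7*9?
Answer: 21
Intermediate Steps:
k = -63
I(o) = 1
Y = -⅓ (Y = (-1*1)/3 = (⅓)*(-1) = -⅓ ≈ -0.33333)
Y*k = -⅓*(-63) = 21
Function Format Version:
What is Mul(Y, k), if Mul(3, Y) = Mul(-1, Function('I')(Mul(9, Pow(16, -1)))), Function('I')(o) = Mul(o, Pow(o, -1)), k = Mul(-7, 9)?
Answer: 21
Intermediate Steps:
k = -63
Function('I')(o) = 1
Y = Rational(-1, 3) (Y = Mul(Rational(1, 3), Mul(-1, 1)) = Mul(Rational(1, 3), -1) = Rational(-1, 3) ≈ -0.33333)
Mul(Y, k) = Mul(Rational(-1, 3), -63) = 21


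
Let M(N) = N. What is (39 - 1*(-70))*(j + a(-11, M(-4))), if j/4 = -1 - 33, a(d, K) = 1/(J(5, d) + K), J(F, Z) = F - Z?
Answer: -177779/12 ≈ -14815.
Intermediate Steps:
a(d, K) = 1/(5 + K - d) (a(d, K) = 1/((5 - d) + K) = 1/(5 + K - d))
j = -136 (j = 4*(-1 - 33) = 4*(-34) = -136)
(39 - 1*(-70))*(j + a(-11, M(-4))) = (39 - 1*(-70))*(-136 + 1/(5 - 4 - 1*(-11))) = (39 + 70)*(-136 + 1/(5 - 4 + 11)) = 109*(-136 + 1/12) = 109*(-1631/12) = -177779/12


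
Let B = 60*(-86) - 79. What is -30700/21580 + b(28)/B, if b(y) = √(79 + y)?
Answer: -1535/1079 - √107/5239 ≈ -1.4246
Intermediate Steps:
B = -5239 (B = -5160 - 79 = -5239)
-30700/21580 + b(28)/B = -30700/21580 + √(79 + 28)/(-5239) = -30700*1/21580 + √107*(-1/5239) = -1535/1079 - √107/5239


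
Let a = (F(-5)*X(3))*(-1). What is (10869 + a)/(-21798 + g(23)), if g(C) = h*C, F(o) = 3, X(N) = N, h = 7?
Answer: -10860/21637 ≈ -0.50192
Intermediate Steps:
g(C) = 7*C
a = -9 (a = (3*3)*(-1) = 9*(-1) = -9)
(10869 + a)/(-21798 + g(23)) = (10869 - 9)/(-21798 + 7*23) = 10860/(-21798 + 161) = 10860/(-21637) = 10860*(-1/21637) = -10860/21637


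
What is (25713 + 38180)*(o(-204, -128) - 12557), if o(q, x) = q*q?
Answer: 1856666687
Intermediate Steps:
o(q, x) = q²
(25713 + 38180)*(o(-204, -128) - 12557) = (25713 + 38180)*((-204)² - 12557) = 63893*(41616 - 12557) = 63893*29059 = 1856666687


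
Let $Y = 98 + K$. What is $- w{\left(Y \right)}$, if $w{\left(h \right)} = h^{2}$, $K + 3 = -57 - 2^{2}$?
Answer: $-1156$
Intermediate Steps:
$K = -64$ ($K = -3 - 61 = -64$)
$Y = 34$ ($Y = 98 - 64 = 34$)
$- w{\left(Y \right)} = - 34^{2} = \left(-1\right) 1156 = -1156$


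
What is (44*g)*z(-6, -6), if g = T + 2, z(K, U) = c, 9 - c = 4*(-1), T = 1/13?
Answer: 1188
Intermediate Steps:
T = 1/13 ≈ 0.076923
c = 13 (c = 9 - 4*(-1) = 9 - 1*(-4) = 9 + 4 = 13)
z(K, U) = 13
g = 27/13 (g = 1/13 + 2 = 27/13 ≈ 2.0769)
(44*g)*z(-6, -6) = (44*(27/13))*13 = (1188/13)*13 = 1188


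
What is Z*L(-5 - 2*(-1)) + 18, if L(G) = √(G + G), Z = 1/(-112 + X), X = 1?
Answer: 18 - I*√6/111 ≈ 18.0 - 0.022067*I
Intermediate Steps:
Z = -1/111 (Z = 1/(-112 + 1) = 1/(-111) = -1/111 ≈ -0.0090090)
L(G) = √2*√G (L(G) = √(2*G) = √2*√G)
Z*L(-5 - 2*(-1)) + 18 = -√2*√(-5 - 2*(-1))/111 + 18 = -√2*√(-5 + 2)/111 + 18 = -√2*√(-3)/111 + 18 = -√2*I*√3/111 + 18 = -I*√6/111 + 18 = 18 - I*√6/111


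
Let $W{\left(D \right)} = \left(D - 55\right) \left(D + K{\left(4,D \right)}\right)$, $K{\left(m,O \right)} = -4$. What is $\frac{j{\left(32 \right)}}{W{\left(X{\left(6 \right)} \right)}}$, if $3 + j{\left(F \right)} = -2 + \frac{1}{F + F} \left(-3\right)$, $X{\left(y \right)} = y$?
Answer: $\frac{323}{6272} \approx 0.051499$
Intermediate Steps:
$W{\left(D \right)} = \left(-55 + D\right) \left(-4 + D\right)$ ($W{\left(D \right)} = \left(D - 55\right) \left(D - 4\right) = \left(-55 + D\right) \left(-4 + D\right)$)
$j{\left(F \right)} = -5 - \frac{3}{2 F}$ ($j{\left(F \right)} = -3 - \left(2 - \frac{1}{F + F} \left(-3\right)\right) = -3 - \left(2 - \frac{1}{2 F} \left(-3\right)\right) = -3 + \left(-2 + \frac{1}{2 F} \left(-3\right)\right) = -3 - \left(2 + \frac{3}{2 F}\right) = -5 - \frac{3}{2 F}$)
$\frac{j{\left(32 \right)}}{W{\left(X{\left(6 \right)} \right)}} = \frac{-5 - \frac{3}{2 \cdot 32}}{220 + 6^{2} - 354} = \frac{-5 - \frac{3}{64}}{220 + 36 - 354} = \frac{-5 - \frac{3}{64}}{-98} = \left(- \frac{323}{64}\right) \left(- \frac{1}{98}\right) = \frac{323}{6272}$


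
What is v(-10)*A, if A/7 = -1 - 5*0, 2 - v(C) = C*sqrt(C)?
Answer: -14 - 70*I*sqrt(10) ≈ -14.0 - 221.36*I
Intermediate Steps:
v(C) = 2 - C**(3/2) (v(C) = 2 - C*sqrt(C) = 2 - C**(3/2))
A = -7 (A = 7*(-1 - 5*0) = 7*(-1 + 0) = 7*(-1) = -7)
v(-10)*A = (2 - (-10)**(3/2))*(-7) = (2 - (-10)*I*sqrt(10))*(-7) = (2 + 10*I*sqrt(10))*(-7) = -14 - 70*I*sqrt(10)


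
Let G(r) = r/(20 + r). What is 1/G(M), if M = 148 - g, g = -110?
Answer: 139/129 ≈ 1.0775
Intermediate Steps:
M = 258 (M = 148 - 1*(-110) = 148 + 110 = 258)
1/G(M) = 1/(258/(20 + 258)) = 1/(258/278) = 1/(258*(1/278)) = 1/(129/139) = 139/129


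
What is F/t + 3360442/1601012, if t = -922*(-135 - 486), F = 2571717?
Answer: 251725465417/38194943031 ≈ 6.5905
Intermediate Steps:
t = 572562 (t = -922*(-621) = 572562)
F/t + 3360442/1601012 = 2571717/572562 + 3360442/1601012 = 2571717*(1/572562) + 3360442*(1/1601012) = 857239/190854 + 1680221/800506 = 251725465417/38194943031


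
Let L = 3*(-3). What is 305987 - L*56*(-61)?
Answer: 275243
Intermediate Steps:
L = -9
305987 - L*56*(-61) = 305987 - (-9*56)*(-61) = 305987 - (-504)*(-61) = 305987 - 1*30744 = 305987 - 30744 = 275243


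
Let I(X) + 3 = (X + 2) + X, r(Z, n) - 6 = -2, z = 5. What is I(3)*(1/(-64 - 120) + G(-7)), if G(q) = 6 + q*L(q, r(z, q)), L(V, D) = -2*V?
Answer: -84645/184 ≈ -460.03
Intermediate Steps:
r(Z, n) = 4 (r(Z, n) = 6 - 2 = 4)
I(X) = -1 + 2*X (I(X) = -3 + ((X + 2) + X) = -3 + ((2 + X) + X) = -3 + (2 + 2*X) = -1 + 2*X)
G(q) = 6 - 2*q² (G(q) = 6 + q*(-2*q) = 6 - 2*q²)
I(3)*(1/(-64 - 120) + G(-7)) = (-1 + 2*3)*(1/(-64 - 120) + (6 - 2*(-7)²)) = (-1 + 6)*(1/(-184) + (6 - 2*49)) = 5*(-1/184 + (6 - 98)) = 5*(-1/184 - 92) = 5*(-16929/184) = -84645/184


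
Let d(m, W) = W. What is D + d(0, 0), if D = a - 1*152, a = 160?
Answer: 8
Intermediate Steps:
D = 8 (D = 160 - 1*152 = 160 - 152 = 8)
D + d(0, 0) = 8 + 0 = 8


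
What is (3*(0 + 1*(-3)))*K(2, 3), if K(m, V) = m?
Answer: -18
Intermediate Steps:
(3*(0 + 1*(-3)))*K(2, 3) = (3*(0 + 1*(-3)))*2 = (3*(0 - 3))*2 = (3*(-3))*2 = -9*2 = -18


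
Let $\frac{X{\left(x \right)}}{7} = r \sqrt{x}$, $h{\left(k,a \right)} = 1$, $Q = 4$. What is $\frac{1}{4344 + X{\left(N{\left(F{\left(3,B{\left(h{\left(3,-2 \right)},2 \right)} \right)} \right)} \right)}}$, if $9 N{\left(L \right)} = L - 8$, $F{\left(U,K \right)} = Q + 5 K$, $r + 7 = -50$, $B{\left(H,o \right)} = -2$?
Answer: $\frac{2172}{9558991} + \frac{133 i \sqrt{14}}{19117982} \approx 0.00022722 + 2.603 \cdot 10^{-5} i$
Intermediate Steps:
$r = -57$ ($r = -7 - 50 = -57$)
$F{\left(U,K \right)} = 4 + 5 K$
$N{\left(L \right)} = - \frac{8}{9} + \frac{L}{9}$ ($N{\left(L \right)} = \frac{L - 8}{9} = \frac{-8 + L}{9} = - \frac{8}{9} + \frac{L}{9}$)
$X{\left(x \right)} = - 399 \sqrt{x}$ ($X{\left(x \right)} = 7 \left(- 57 \sqrt{x}\right) = - 399 \sqrt{x}$)
$\frac{1}{4344 + X{\left(N{\left(F{\left(3,B{\left(h{\left(3,-2 \right)},2 \right)} \right)} \right)} \right)}} = \frac{1}{4344 - 399 \sqrt{- \frac{8}{9} + \frac{4 + 5 \left(-2\right)}{9}}} = \frac{1}{4344 - 399 \sqrt{- \frac{8}{9} + \frac{4 - 10}{9}}} = \frac{1}{4344 - 399 \sqrt{- \frac{8}{9} + \frac{1}{9} \left(-6\right)}} = \frac{1}{4344 - 399 \sqrt{- \frac{8}{9} - \frac{2}{3}}} = \frac{1}{4344 - 399 \sqrt{- \frac{14}{9}}} = \frac{1}{4344 - 399 \frac{i \sqrt{14}}{3}} = \frac{1}{4344 - 133 i \sqrt{14}}$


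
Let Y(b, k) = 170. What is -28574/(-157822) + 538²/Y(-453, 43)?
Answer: 1631624591/958205 ≈ 1702.8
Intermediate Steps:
-28574/(-157822) + 538²/Y(-453, 43) = -28574/(-157822) + 538²/170 = -28574*(-1/157822) + 289444*(1/170) = 2041/11273 + 144722/85 = 1631624591/958205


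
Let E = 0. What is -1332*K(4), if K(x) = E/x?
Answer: 0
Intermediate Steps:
K(x) = 0 (K(x) = 0/x = 0)
-1332*K(4) = -1332*0 = 0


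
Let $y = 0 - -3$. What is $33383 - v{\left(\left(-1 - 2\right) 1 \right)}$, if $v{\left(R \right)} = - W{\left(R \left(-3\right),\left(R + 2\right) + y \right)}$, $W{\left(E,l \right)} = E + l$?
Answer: $33394$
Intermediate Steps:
$y = 3$ ($y = 0 + 3 = 3$)
$v{\left(R \right)} = -5 + 2 R$ ($v{\left(R \right)} = - (R \left(-3\right) + \left(\left(R + 2\right) + 3\right)) = - (- 3 R + \left(\left(2 + R\right) + 3\right)) = - (- 3 R + \left(5 + R\right)) = - (5 - 2 R) = -5 + 2 R$)
$33383 - v{\left(\left(-1 - 2\right) 1 \right)} = 33383 - \left(-5 + 2 \left(-1 - 2\right) 1\right) = 33383 - \left(-5 + 2 \left(\left(-3\right) 1\right)\right) = 33383 - \left(-5 + 2 \left(-3\right)\right) = 33383 - \left(-5 - 6\right) = 33383 - -11 = 33383 + 11 = 33394$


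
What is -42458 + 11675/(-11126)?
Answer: -472399383/11126 ≈ -42459.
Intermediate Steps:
-42458 + 11675/(-11126) = -42458 + 11675*(-1/11126) = -42458 - 11675/11126 = -472399383/11126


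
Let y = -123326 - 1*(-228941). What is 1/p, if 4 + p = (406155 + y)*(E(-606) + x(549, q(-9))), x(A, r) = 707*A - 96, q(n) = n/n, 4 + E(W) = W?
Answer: 1/198278633486 ≈ 5.0434e-12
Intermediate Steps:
E(W) = -4 + W
y = 105615 (y = -123326 + 228941 = 105615)
q(n) = 1
x(A, r) = -96 + 707*A
p = 198278633486 (p = -4 + (406155 + 105615)*((-4 - 606) + (-96 + 707*549)) = -4 + 511770*(-610 + (-96 + 388143)) = -4 + 511770*(-610 + 388047) = -4 + 511770*387437 = -4 + 198278633490 = 198278633486)
1/p = 1/198278633486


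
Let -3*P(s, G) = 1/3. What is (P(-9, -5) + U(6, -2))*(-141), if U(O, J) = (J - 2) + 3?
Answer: 470/3 ≈ 156.67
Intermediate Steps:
P(s, G) = -1/9 (P(s, G) = -1/3/3 = -1/3*1/3 = -1/9)
U(O, J) = 1 + J (U(O, J) = (-2 + J) + 3 = 1 + J)
(P(-9, -5) + U(6, -2))*(-141) = (-1/9 + (1 - 2))*(-141) = (-1/9 - 1)*(-141) = -10/9*(-141) = 470/3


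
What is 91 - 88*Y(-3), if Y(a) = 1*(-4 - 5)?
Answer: 883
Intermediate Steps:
Y(a) = -9 (Y(a) = 1*(-9) = -9)
91 - 88*Y(-3) = 91 - 88*(-9) = 91 + 792 = 883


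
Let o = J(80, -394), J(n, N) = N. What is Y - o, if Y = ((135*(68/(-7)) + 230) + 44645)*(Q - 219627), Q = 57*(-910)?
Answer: -82791649907/7 ≈ -1.1827e+10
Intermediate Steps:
Q = -51870
o = -394
Y = -82791652665/7 (Y = ((135*(68/(-7)) + 230) + 44645)*(-51870 - 219627) = ((135*(68*(-⅐)) + 230) + 44645)*(-271497) = ((135*(-68/7) + 230) + 44645)*(-271497) = ((-9180/7 + 230) + 44645)*(-271497) = (-7570/7 + 44645)*(-271497) = (304945/7)*(-271497) = -82791652665/7 ≈ -1.1827e+10)
Y - o = -82791652665/7 - 1*(-394) = -82791652665/7 + 394 = -82791649907/7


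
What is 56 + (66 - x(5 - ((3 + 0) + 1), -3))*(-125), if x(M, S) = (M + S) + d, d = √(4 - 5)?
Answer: -8444 + 125*I ≈ -8444.0 + 125.0*I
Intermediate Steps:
d = I (d = √(-1) = I ≈ 1.0*I)
x(M, S) = I + M + S (x(M, S) = (M + S) + I = I + M + S)
56 + (66 - x(5 - ((3 + 0) + 1), -3))*(-125) = 56 + (66 - (I + (5 - ((3 + 0) + 1)) - 3))*(-125) = 56 + (66 - (I + (5 - (3 + 1)) - 3))*(-125) = 56 + (66 - (I + (5 - 1*4) - 3))*(-125) = 56 + (66 - (I + (5 - 4) - 3))*(-125) = 56 + (66 - (I + 1 - 3))*(-125) = 56 + (66 - (-2 + I))*(-125) = 56 + (66 + (2 - I))*(-125) = 56 + (68 - I)*(-125) = 56 + (-8500 + 125*I) = -8444 + 125*I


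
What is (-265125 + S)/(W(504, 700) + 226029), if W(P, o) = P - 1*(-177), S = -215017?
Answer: -240071/113355 ≈ -2.1179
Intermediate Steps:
W(P, o) = 177 + P (W(P, o) = P + 177 = 177 + P)
(-265125 + S)/(W(504, 700) + 226029) = (-265125 - 215017)/((177 + 504) + 226029) = -480142/(681 + 226029) = -480142/226710 = -480142*1/226710 = -240071/113355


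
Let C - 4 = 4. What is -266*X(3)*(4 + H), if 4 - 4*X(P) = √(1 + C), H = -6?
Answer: 133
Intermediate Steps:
C = 8 (C = 4 + 4 = 8)
X(P) = ¼ (X(P) = 1 - √(1 + 8)/4 = 1 - √9/4 = 1 - ¼*3 = 1 - ¾ = ¼)
-266*X(3)*(4 + H) = -133*(4 - 6)/2 = -133*(-2)/2 = -266*(-½) = 133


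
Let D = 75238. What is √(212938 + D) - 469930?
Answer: -469930 + 4*√18011 ≈ -4.6939e+5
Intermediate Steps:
√(212938 + D) - 469930 = √(212938 + 75238) - 469930 = √288176 - 469930 = 4*√18011 - 469930 = -469930 + 4*√18011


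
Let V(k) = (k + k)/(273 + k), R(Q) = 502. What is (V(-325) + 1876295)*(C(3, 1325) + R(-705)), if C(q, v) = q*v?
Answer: 16800457355/2 ≈ 8.4002e+9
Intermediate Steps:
V(k) = 2*k/(273 + k) (V(k) = (2*k)/(273 + k) = 2*k/(273 + k))
(V(-325) + 1876295)*(C(3, 1325) + R(-705)) = (2*(-325)/(273 - 325) + 1876295)*(3*1325 + 502) = (2*(-325)/(-52) + 1876295)*(3975 + 502) = (2*(-325)*(-1/52) + 1876295)*4477 = (25/2 + 1876295)*4477 = (3752615/2)*4477 = 16800457355/2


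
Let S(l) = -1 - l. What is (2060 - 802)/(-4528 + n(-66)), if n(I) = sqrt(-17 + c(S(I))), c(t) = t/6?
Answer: -34177344/123016741 - 1258*I*sqrt(222)/123016741 ≈ -0.27783 - 0.00015237*I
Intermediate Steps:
c(t) = t/6 (c(t) = t*(1/6) = t/6)
n(I) = sqrt(-103/6 - I/6) (n(I) = sqrt(-17 + (-1 - I)/6) = sqrt(-17 + (-1/6 - I/6)) = sqrt(-103/6 - I/6))
(2060 - 802)/(-4528 + n(-66)) = (2060 - 802)/(-4528 + sqrt(-618 - 6*(-66))/6) = 1258/(-4528 + sqrt(-618 + 396)/6) = 1258/(-4528 + sqrt(-222)/6) = 1258/(-4528 + (I*sqrt(222))/6) = 1258/(-4528 + I*sqrt(222)/6)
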